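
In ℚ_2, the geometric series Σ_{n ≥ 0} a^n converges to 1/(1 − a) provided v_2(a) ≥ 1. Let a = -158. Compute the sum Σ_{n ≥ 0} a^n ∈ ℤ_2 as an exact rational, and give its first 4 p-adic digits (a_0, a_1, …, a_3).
Σ a^n = 1/(1 − a) = 1/159;  first 4 digits = (1, 1, 1, 1)

v_2(a) = 1 ≥ 1, so the series converges in ℤ_2 to 1/(1 − a) = 1/(1 − (-158)) = 1/159. Expand this rational in ℤ_2: compute digits iteratively via d_i = x_i mod 2, x_{i+1} = (x_i − d_i)/2. The first 4 digits are (1, 1, 1, 1).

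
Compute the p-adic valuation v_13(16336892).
v_13(16336892) = 5

v_13(n) is the largest exponent k such that 13^k divides n. Factor out: 16336892 = 13^5 · 44. (Sign doesn't affect v_p.) So v_13(16336892) = 5.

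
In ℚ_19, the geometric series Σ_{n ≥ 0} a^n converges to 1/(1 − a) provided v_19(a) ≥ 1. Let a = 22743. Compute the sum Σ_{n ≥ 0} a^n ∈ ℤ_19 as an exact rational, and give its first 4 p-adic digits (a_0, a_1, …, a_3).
Σ a^n = 1/(1 − a) = -1/22742;  first 4 digits = (1, 0, 6, 3)

v_19(a) = 2 ≥ 1, so the series converges in ℤ_19 to 1/(1 − a) = 1/(1 − 22743) = -1/22742. Expand this rational in ℤ_19: compute digits iteratively via d_i = x_i mod 19, x_{i+1} = (x_i − d_i)/19. The first 4 digits are (1, 0, 6, 3).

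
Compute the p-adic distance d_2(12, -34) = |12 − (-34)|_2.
d_2(12, -34) = 1/2

Step 1 — x − y = 12 − (-34) = 46. Step 2 — v_2(46) = 1 (factor: 46 = (2^1 · 23); the sign does not affect v_p). Step 3 — |x − y|_2 = 2^{-1} = 1/2.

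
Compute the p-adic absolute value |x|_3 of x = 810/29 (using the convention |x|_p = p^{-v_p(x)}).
|810/29|_3 = 1/81

Step 1 — compute v_3(x) by factoring powers of 3 out of the numerator and denominator: v_3(810/29) = 4. Step 2 — apply |x|_p = p^{-v_p(x)} = 3^{-4} = 1/81.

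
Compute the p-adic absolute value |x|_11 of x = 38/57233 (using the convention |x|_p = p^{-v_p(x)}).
|38/57233|_11 = 1331

Step 1 — compute v_11(x) by factoring powers of 11 out of the numerator and denominator: v_11(38/57233) = -3. Step 2 — apply |x|_p = p^{-v_p(x)} = 11^{3} = 1331.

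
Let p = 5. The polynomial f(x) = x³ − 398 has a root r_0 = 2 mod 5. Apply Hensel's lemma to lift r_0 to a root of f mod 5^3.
r_2 = 22 (mod 125)

Hensel: r_{i+1} = r_i − f(r_i)/f′(r_i) mod 5^{i+2}, where f′(x) = 3x². Iterate:
  r_0 = 2 (mod 5)
  r_1 = 22 (mod 25)
  r_2 = 22 (mod 125)
Final: r = 22 with f(r) ≡ 0 mod 5^3.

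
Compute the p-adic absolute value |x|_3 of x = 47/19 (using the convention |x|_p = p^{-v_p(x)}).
|47/19|_3 = 1

Step 1 — compute v_3(x) by factoring powers of 3 out of the numerator and denominator: v_3(47/19) = 0. Step 2 — apply |x|_p = p^{-v_p(x)} = 3^{0} = 1.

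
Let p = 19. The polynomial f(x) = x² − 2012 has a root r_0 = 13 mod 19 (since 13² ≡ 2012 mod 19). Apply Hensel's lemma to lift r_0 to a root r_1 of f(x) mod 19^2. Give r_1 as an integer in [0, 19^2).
r_1 = 70 (mod 361)

Hensel's recurrence: r_{i+1} = r_i − f(r_i)·(f′(r_i))^{-1} mod 19^{i+2}, with f′(x) = 2x. Iterate:
  r_0 = 13 (mod 19)
  r_1 = 70 (mod 361)
Final: r_1 = 70, and one checks f(r_1) ≡ 0 mod 19^2.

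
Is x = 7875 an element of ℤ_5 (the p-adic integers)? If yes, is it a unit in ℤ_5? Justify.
x ∈ ℤ_5 but not a unit; v_5(x) = 3 > 0

ℤ_5 = {x ∈ ℚ_5 : v_5(x) ≥ 0} and ℤ_5^× = {x ∈ ℤ_5 : v_5(x) = 0}. Here v_5(7875) = v_5(num) − v_5(den) = 3; compare against these criteria.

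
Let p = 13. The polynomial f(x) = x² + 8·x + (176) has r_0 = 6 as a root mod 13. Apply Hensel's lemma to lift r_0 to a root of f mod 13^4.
r_3 = 23822 (mod 28561)

Hensel: r_{i+1} = r_i − f(r_i)·(f′(r_i))^{-1} mod 13^{i+2}, f′(x) = 2x + 8. Iterate:
  r_0 = 6 (mod 13)
  r_1 = 162 (mod 169)
  r_2 = 1852 (mod 2197)
  r_3 = 23822 (mod 28561)
Final: r = 23822 satisfies f(r) ≡ 0 mod 13^4.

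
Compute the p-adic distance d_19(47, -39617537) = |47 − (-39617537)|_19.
d_19(47, -39617537) = 1/2476099

Step 1 — x − y = 47 − (-39617537) = 39617584. Step 2 — v_19(39617584) = 5 (factor: 39617584 = (19^5 · 16); the sign does not affect v_p). Step 3 — |x − y|_19 = 19^{-5} = 1/2476099.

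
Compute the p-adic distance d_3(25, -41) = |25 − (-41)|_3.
d_3(25, -41) = 1/3

Step 1 — x − y = 25 − (-41) = 66. Step 2 — v_3(66) = 1 (factor: 66 = (3^1 · 22); the sign does not affect v_p). Step 3 — |x − y|_3 = 3^{-1} = 1/3.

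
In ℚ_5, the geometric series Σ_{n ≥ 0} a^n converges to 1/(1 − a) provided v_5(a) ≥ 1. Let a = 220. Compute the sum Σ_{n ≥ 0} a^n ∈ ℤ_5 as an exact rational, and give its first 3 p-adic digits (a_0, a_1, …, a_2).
Σ a^n = 1/(1 − a) = -1/219;  first 3 digits = (1, 4, 4)

v_5(a) = 1 ≥ 1, so the series converges in ℤ_5 to 1/(1 − a) = 1/(1 − 220) = -1/219. Expand this rational in ℤ_5: compute digits iteratively via d_i = x_i mod 5, x_{i+1} = (x_i − d_i)/5. The first 3 digits are (1, 4, 4).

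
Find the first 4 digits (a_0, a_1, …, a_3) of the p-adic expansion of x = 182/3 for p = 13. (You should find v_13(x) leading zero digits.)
(a_0, …, a_3) = (0, 9, 4, 4)

v_13(182/3) = 1, so a_0 = ... = a_0 = 0. Factor out: x = 13^1 · u with u = 14/3 a unit in ℤ_13. Expand u iteratively via a_{v+i} = u_i mod 13, u_{i+1} = (u_i − a_{v+i})/13:
  u_0 = 14/3;  a_1 = 9;  u_1 = (u_0 − 9)/13 = -1/3
  u_1 = -1/3;  a_2 = 4;  u_2 = (u_1 − 4)/13 = -1/3
  u_2 = -1/3;  a_3 = 4;  u_3 = (u_2 − 4)/13 = -1/3
Digits: (0, 9, 4, 4).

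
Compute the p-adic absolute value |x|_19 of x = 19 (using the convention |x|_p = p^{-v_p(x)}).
|19|_19 = 1/19

Step 1 — compute v_19(x) by factoring powers of 19 out of the numerator and denominator: v_19(19) = 1. Step 2 — apply |x|_p = p^{-v_p(x)} = 19^{-1} = 1/19.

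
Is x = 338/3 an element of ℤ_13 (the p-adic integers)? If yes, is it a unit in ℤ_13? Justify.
x ∈ ℤ_13 but not a unit; v_13(x) = 2 > 0

ℤ_13 = {x ∈ ℚ_13 : v_13(x) ≥ 0} and ℤ_13^× = {x ∈ ℤ_13 : v_13(x) = 0}. Here v_13(338/3) = v_13(num) − v_13(den) = 2; compare against these criteria.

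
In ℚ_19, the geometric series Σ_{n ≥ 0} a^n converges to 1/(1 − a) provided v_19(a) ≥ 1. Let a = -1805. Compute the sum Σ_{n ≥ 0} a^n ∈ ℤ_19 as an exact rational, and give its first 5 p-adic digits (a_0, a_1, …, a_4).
Σ a^n = 1/(1 − a) = 1/1806;  first 5 digits = (1, 0, 14, 18, 5)

v_19(a) = 2 ≥ 1, so the series converges in ℤ_19 to 1/(1 − a) = 1/(1 − (-1805)) = 1/1806. Expand this rational in ℤ_19: compute digits iteratively via d_i = x_i mod 19, x_{i+1} = (x_i − d_i)/19. The first 5 digits are (1, 0, 14, 18, 5).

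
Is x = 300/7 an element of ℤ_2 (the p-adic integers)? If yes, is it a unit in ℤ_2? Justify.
x ∈ ℤ_2 but not a unit; v_2(x) = 2 > 0

ℤ_2 = {x ∈ ℚ_2 : v_2(x) ≥ 0} and ℤ_2^× = {x ∈ ℤ_2 : v_2(x) = 0}. Here v_2(300/7) = v_2(num) − v_2(den) = 2; compare against these criteria.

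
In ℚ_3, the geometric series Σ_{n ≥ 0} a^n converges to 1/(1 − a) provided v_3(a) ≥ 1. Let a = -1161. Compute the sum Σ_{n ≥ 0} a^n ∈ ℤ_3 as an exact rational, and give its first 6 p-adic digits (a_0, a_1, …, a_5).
Σ a^n = 1/(1 − a) = 1/1162;  first 6 digits = (1, 0, 0, 2, 0, 1)

v_3(a) = 3 ≥ 1, so the series converges in ℤ_3 to 1/(1 − a) = 1/(1 − (-1161)) = 1/1162. Expand this rational in ℤ_3: compute digits iteratively via d_i = x_i mod 3, x_{i+1} = (x_i − d_i)/3. The first 6 digits are (1, 0, 0, 2, 0, 1).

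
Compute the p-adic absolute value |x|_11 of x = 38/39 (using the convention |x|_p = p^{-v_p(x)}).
|38/39|_11 = 1

Step 1 — compute v_11(x) by factoring powers of 11 out of the numerator and denominator: v_11(38/39) = 0. Step 2 — apply |x|_p = p^{-v_p(x)} = 11^{0} = 1.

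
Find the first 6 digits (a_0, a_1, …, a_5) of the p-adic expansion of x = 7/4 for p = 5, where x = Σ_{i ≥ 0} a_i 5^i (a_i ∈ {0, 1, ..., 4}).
(a_0, …, a_5) = (3, 1, 1, 1, 1, 1)

v_5(7/4) = 0 (numerator and denominator both coprime to 5), so x ∈ ℤ_5^×. Compute digits iteratively via a_i = x_i mod 5, x_{i+1} = (x_i − a_i)/5, with x_0 = x:
  x_0 = 7/4;  a_0 = 3;  x_1 = (x_0 − 3)/5 = -1/4
  x_1 = -1/4;  a_1 = 1;  x_2 = (x_1 − 1)/5 = -1/4
  x_2 = -1/4;  a_2 = 1;  x_3 = (x_2 − 1)/5 = -1/4
  x_3 = -1/4;  a_3 = 1;  x_4 = (x_3 − 1)/5 = -1/4
  x_4 = -1/4;  a_4 = 1;  x_5 = (x_4 − 1)/5 = -1/4
  x_5 = -1/4;  a_5 = 1;  x_6 = (x_5 − 1)/5 = -1/4
Digits: (3, 1, 1, 1, 1, 1).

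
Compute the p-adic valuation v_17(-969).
v_17(-969) = 1

v_17(n) is the largest exponent k such that 17^k divides n. Factor out: -969 = -17^1 · 57. (Sign doesn't affect v_p.) So v_17(-969) = 1.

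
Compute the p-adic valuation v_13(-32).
v_13(-32) = 0

v_13(n) is the largest exponent k such that 13^k divides n. Factor out: -32 = -13^0 · 32. (Sign doesn't affect v_p.) So v_13(-32) = 0.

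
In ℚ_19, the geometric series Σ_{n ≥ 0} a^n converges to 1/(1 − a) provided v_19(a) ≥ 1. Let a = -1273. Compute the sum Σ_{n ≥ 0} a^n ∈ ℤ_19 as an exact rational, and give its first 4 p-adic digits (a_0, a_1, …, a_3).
Σ a^n = 1/(1 − a) = 1/1274;  first 4 digits = (1, 9, 1, 15)

v_19(a) = 1 ≥ 1, so the series converges in ℤ_19 to 1/(1 − a) = 1/(1 − (-1273)) = 1/1274. Expand this rational in ℤ_19: compute digits iteratively via d_i = x_i mod 19, x_{i+1} = (x_i − d_i)/19. The first 4 digits are (1, 9, 1, 15).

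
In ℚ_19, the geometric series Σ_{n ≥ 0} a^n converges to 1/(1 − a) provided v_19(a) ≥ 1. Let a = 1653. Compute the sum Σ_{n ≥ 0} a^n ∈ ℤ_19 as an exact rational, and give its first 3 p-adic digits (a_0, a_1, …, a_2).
Σ a^n = 1/(1 − a) = -1/1652;  first 3 digits = (1, 11, 11)

v_19(a) = 1 ≥ 1, so the series converges in ℤ_19 to 1/(1 − a) = 1/(1 − 1653) = -1/1652. Expand this rational in ℤ_19: compute digits iteratively via d_i = x_i mod 19, x_{i+1} = (x_i − d_i)/19. The first 3 digits are (1, 11, 11).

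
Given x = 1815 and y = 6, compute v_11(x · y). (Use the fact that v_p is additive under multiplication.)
v_11(10890) = 2

v_p(x) = 2 (factor: 1815 = 11^2 · 15); v_p(y) = 0 (factor: 6 = 11^0 · 6). Additivity: v_p(xy) = v_p(x) + v_p(y) = 2 + 0 = 2. (Direct check: xy = 10890 = 11^2 · (90).)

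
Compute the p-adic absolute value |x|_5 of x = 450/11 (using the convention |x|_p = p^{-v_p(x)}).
|450/11|_5 = 1/25

Step 1 — compute v_5(x) by factoring powers of 5 out of the numerator and denominator: v_5(450/11) = 2. Step 2 — apply |x|_p = p^{-v_p(x)} = 5^{-2} = 1/25.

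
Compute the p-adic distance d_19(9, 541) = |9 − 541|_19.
d_19(9, 541) = 1/19

Step 1 — x − y = 9 − 541 = -532. Step 2 — v_19(-532) = 1 (factor: -532 = −(19^1 · 28); the sign does not affect v_p). Step 3 — |x − y|_19 = 19^{-1} = 1/19.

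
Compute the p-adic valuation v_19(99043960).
v_19(99043960) = 5

v_19(n) is the largest exponent k such that 19^k divides n. Factor out: 99043960 = 19^5 · 40. (Sign doesn't affect v_p.) So v_19(99043960) = 5.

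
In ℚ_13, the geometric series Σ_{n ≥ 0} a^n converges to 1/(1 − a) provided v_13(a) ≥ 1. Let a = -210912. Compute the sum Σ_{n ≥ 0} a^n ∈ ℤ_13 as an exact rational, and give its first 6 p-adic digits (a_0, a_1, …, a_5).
Σ a^n = 1/(1 − a) = 1/210913;  first 6 digits = (1, 0, 0, 8, 5, 12)

v_13(a) = 3 ≥ 1, so the series converges in ℤ_13 to 1/(1 − a) = 1/(1 − (-210912)) = 1/210913. Expand this rational in ℤ_13: compute digits iteratively via d_i = x_i mod 13, x_{i+1} = (x_i − d_i)/13. The first 6 digits are (1, 0, 0, 8, 5, 12).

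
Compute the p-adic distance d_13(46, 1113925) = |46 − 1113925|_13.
d_13(46, 1113925) = 1/371293

Step 1 — x − y = 46 − 1113925 = -1113879. Step 2 — v_13(-1113879) = 5 (factor: -1113879 = −(13^5 · 3); the sign does not affect v_p). Step 3 — |x − y|_13 = 13^{-5} = 1/371293.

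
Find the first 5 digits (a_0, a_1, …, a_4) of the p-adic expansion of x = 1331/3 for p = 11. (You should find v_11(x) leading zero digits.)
(a_0, …, a_4) = (0, 0, 0, 4, 7)

v_11(1331/3) = 3, so a_0 = ... = a_2 = 0. Factor out: x = 11^3 · u with u = 1/3 a unit in ℤ_11. Expand u iteratively via a_{v+i} = u_i mod 11, u_{i+1} = (u_i − a_{v+i})/11:
  u_0 = 1/3;  a_3 = 4;  u_1 = (u_0 − 4)/11 = -1/3
  u_1 = -1/3;  a_4 = 7;  u_2 = (u_1 − 7)/11 = -2/3
Digits: (0, 0, 0, 4, 7).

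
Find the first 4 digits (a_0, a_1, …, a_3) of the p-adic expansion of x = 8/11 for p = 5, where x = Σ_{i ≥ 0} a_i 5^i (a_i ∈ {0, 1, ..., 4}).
(a_0, …, a_3) = (3, 0, 4, 1)

v_5(8/11) = 0 (numerator and denominator both coprime to 5), so x ∈ ℤ_5^×. Compute digits iteratively via a_i = x_i mod 5, x_{i+1} = (x_i − a_i)/5, with x_0 = x:
  x_0 = 8/11;  a_0 = 3;  x_1 = (x_0 − 3)/5 = -5/11
  x_1 = -5/11;  a_1 = 0;  x_2 = (x_1 − 0)/5 = -1/11
  x_2 = -1/11;  a_2 = 4;  x_3 = (x_2 − 4)/5 = -9/11
  x_3 = -9/11;  a_3 = 1;  x_4 = (x_3 − 1)/5 = -4/11
Digits: (3, 0, 4, 1).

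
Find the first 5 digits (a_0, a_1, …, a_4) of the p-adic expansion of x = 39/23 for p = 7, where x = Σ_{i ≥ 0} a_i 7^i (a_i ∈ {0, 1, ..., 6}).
(a_0, …, a_4) = (2, 3, 2, 3, 5)

v_7(39/23) = 0 (numerator and denominator both coprime to 7), so x ∈ ℤ_7^×. Compute digits iteratively via a_i = x_i mod 7, x_{i+1} = (x_i − a_i)/7, with x_0 = x:
  x_0 = 39/23;  a_0 = 2;  x_1 = (x_0 − 2)/7 = -1/23
  x_1 = -1/23;  a_1 = 3;  x_2 = (x_1 − 3)/7 = -10/23
  x_2 = -10/23;  a_2 = 2;  x_3 = (x_2 − 2)/7 = -8/23
  x_3 = -8/23;  a_3 = 3;  x_4 = (x_3 − 3)/7 = -11/23
  x_4 = -11/23;  a_4 = 5;  x_5 = (x_4 − 5)/7 = -18/23
Digits: (2, 3, 2, 3, 5).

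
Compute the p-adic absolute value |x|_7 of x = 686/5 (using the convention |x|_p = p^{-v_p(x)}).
|686/5|_7 = 1/343

Step 1 — compute v_7(x) by factoring powers of 7 out of the numerator and denominator: v_7(686/5) = 3. Step 2 — apply |x|_p = p^{-v_p(x)} = 7^{-3} = 1/343.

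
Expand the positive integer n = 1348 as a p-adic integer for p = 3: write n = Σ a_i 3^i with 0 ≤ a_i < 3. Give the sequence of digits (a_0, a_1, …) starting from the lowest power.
(a_0, a_1, …) = (1, 2, 2, 1, 1, 2, 1)

Repeated division by 3 gives the digits low-to-high: 1348 = 1 + 2·3^1 + 2·3^2 + 1·3^3 + 1·3^4 + 2·3^5 + 1·3^6. Digit sequence: (1, 2, 2, 1, 1, 2, 1).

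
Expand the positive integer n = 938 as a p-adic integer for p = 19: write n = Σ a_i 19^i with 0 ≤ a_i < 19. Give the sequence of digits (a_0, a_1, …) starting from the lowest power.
(a_0, a_1, …) = (7, 11, 2)

Repeated division by 19 gives the digits low-to-high: 938 = 7 + 11·19^1 + 2·19^2. Digit sequence: (7, 11, 2).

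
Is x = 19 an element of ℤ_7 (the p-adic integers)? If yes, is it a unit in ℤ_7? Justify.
x ∈ ℤ_7^× (unit); v_7(x) = 0

ℤ_7 = {x ∈ ℚ_7 : v_7(x) ≥ 0} and ℤ_7^× = {x ∈ ℤ_7 : v_7(x) = 0}. Here v_7(19) = v_7(num) − v_7(den) = 0; compare against these criteria.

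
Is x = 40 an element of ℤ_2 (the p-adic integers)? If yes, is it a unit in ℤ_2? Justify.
x ∈ ℤ_2 but not a unit; v_2(x) = 3 > 0

ℤ_2 = {x ∈ ℚ_2 : v_2(x) ≥ 0} and ℤ_2^× = {x ∈ ℤ_2 : v_2(x) = 0}. Here v_2(40) = v_2(num) − v_2(den) = 3; compare against these criteria.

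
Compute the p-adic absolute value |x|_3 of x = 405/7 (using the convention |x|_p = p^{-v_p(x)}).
|405/7|_3 = 1/81

Step 1 — compute v_3(x) by factoring powers of 3 out of the numerator and denominator: v_3(405/7) = 4. Step 2 — apply |x|_p = p^{-v_p(x)} = 3^{-4} = 1/81.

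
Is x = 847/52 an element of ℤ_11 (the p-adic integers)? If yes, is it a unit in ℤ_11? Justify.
x ∈ ℤ_11 but not a unit; v_11(x) = 2 > 0

ℤ_11 = {x ∈ ℚ_11 : v_11(x) ≥ 0} and ℤ_11^× = {x ∈ ℤ_11 : v_11(x) = 0}. Here v_11(847/52) = v_11(num) − v_11(den) = 2; compare against these criteria.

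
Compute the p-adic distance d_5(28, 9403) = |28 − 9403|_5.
d_5(28, 9403) = 1/3125

Step 1 — x − y = 28 − 9403 = -9375. Step 2 — v_5(-9375) = 5 (factor: -9375 = −(5^5 · 3); the sign does not affect v_p). Step 3 — |x − y|_5 = 5^{-5} = 1/3125.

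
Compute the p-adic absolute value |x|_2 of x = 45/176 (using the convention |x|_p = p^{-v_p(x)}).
|45/176|_2 = 16

Step 1 — compute v_2(x) by factoring powers of 2 out of the numerator and denominator: v_2(45/176) = -4. Step 2 — apply |x|_p = p^{-v_p(x)} = 2^{4} = 16.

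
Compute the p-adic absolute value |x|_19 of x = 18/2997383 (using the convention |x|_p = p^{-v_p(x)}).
|18/2997383|_19 = 130321

Step 1 — compute v_19(x) by factoring powers of 19 out of the numerator and denominator: v_19(18/2997383) = -4. Step 2 — apply |x|_p = p^{-v_p(x)} = 19^{4} = 130321.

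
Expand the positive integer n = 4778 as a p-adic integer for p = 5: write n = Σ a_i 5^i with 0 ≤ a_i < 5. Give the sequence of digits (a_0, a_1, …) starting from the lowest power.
(a_0, a_1, …) = (3, 0, 1, 3, 2, 1)

Repeated division by 5 gives the digits low-to-high: 4778 = 3 + 1·5^2 + 3·5^3 + 2·5^4 + 1·5^5. Digit sequence: (3, 0, 1, 3, 2, 1).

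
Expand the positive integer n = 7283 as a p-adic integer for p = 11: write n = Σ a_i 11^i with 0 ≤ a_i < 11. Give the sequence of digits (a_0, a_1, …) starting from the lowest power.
(a_0, a_1, …) = (1, 2, 5, 5)

Repeated division by 11 gives the digits low-to-high: 7283 = 1 + 2·11^1 + 5·11^2 + 5·11^3. Digit sequence: (1, 2, 5, 5).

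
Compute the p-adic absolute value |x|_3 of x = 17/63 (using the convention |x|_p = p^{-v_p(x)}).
|17/63|_3 = 9

Step 1 — compute v_3(x) by factoring powers of 3 out of the numerator and denominator: v_3(17/63) = -2. Step 2 — apply |x|_p = p^{-v_p(x)} = 3^{2} = 9.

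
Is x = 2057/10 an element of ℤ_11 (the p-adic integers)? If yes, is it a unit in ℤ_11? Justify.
x ∈ ℤ_11 but not a unit; v_11(x) = 2 > 0

ℤ_11 = {x ∈ ℚ_11 : v_11(x) ≥ 0} and ℤ_11^× = {x ∈ ℤ_11 : v_11(x) = 0}. Here v_11(2057/10) = v_11(num) − v_11(den) = 2; compare against these criteria.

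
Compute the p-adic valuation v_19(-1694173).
v_19(-1694173) = 4

v_19(n) is the largest exponent k such that 19^k divides n. Factor out: -1694173 = -19^4 · 13. (Sign doesn't affect v_p.) So v_19(-1694173) = 4.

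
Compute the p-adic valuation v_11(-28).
v_11(-28) = 0

v_11(n) is the largest exponent k such that 11^k divides n. Factor out: -28 = -11^0 · 28. (Sign doesn't affect v_p.) So v_11(-28) = 0.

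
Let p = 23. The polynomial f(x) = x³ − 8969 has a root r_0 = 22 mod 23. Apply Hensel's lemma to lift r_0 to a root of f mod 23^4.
r_3 = 146348 (mod 279841)

Hensel: r_{i+1} = r_i − f(r_i)/f′(r_i) mod 23^{i+2}, where f′(x) = 3x². Iterate:
  r_0 = 22 (mod 23)
  r_1 = 344 (mod 529)
  r_2 = 344 (mod 12167)
  r_3 = 146348 (mod 279841)
Final: r = 146348 with f(r) ≡ 0 mod 23^4.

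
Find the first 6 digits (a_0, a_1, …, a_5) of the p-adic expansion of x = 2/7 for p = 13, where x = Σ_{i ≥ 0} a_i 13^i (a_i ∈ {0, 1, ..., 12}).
(a_0, …, a_5) = (4, 9, 3, 9, 3, 9)

v_13(2/7) = 0 (numerator and denominator both coprime to 13), so x ∈ ℤ_13^×. Compute digits iteratively via a_i = x_i mod 13, x_{i+1} = (x_i − a_i)/13, with x_0 = x:
  x_0 = 2/7;  a_0 = 4;  x_1 = (x_0 − 4)/13 = -2/7
  x_1 = -2/7;  a_1 = 9;  x_2 = (x_1 − 9)/13 = -5/7
  x_2 = -5/7;  a_2 = 3;  x_3 = (x_2 − 3)/13 = -2/7
  x_3 = -2/7;  a_3 = 9;  x_4 = (x_3 − 9)/13 = -5/7
  x_4 = -5/7;  a_4 = 3;  x_5 = (x_4 − 3)/13 = -2/7
  x_5 = -2/7;  a_5 = 9;  x_6 = (x_5 − 9)/13 = -5/7
Digits: (4, 9, 3, 9, 3, 9).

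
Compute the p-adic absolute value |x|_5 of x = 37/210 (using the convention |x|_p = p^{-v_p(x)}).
|37/210|_5 = 5

Step 1 — compute v_5(x) by factoring powers of 5 out of the numerator and denominator: v_5(37/210) = -1. Step 2 — apply |x|_p = p^{-v_p(x)} = 5^{1} = 5.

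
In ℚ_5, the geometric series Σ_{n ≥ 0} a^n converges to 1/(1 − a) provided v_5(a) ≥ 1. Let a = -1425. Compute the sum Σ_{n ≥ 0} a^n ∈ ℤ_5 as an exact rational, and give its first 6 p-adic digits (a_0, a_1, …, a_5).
Σ a^n = 1/(1 − a) = 1/1426;  first 6 digits = (1, 0, 3, 3, 1, 4)

v_5(a) = 2 ≥ 1, so the series converges in ℤ_5 to 1/(1 − a) = 1/(1 − (-1425)) = 1/1426. Expand this rational in ℤ_5: compute digits iteratively via d_i = x_i mod 5, x_{i+1} = (x_i − d_i)/5. The first 6 digits are (1, 0, 3, 3, 1, 4).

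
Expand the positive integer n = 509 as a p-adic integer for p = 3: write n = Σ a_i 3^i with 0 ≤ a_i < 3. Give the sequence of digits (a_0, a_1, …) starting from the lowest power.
(a_0, a_1, …) = (2, 1, 2, 0, 0, 2)

Repeated division by 3 gives the digits low-to-high: 509 = 2 + 1·3^1 + 2·3^2 + 2·3^5. Digit sequence: (2, 1, 2, 0, 0, 2).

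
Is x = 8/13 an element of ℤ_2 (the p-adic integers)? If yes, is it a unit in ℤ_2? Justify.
x ∈ ℤ_2 but not a unit; v_2(x) = 3 > 0

ℤ_2 = {x ∈ ℚ_2 : v_2(x) ≥ 0} and ℤ_2^× = {x ∈ ℤ_2 : v_2(x) = 0}. Here v_2(8/13) = v_2(num) − v_2(den) = 3; compare against these criteria.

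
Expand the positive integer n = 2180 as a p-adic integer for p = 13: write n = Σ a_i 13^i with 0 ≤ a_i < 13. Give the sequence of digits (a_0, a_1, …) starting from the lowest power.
(a_0, a_1, …) = (9, 11, 12)

Repeated division by 13 gives the digits low-to-high: 2180 = 9 + 11·13^1 + 12·13^2. Digit sequence: (9, 11, 12).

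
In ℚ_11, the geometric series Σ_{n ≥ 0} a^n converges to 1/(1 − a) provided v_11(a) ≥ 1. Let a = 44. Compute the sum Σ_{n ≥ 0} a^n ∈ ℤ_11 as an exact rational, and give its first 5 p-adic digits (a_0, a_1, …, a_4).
Σ a^n = 1/(1 − a) = -1/43;  first 5 digits = (1, 4, 5, 10, 8)

v_11(a) = 1 ≥ 1, so the series converges in ℤ_11 to 1/(1 − a) = 1/(1 − 44) = -1/43. Expand this rational in ℤ_11: compute digits iteratively via d_i = x_i mod 11, x_{i+1} = (x_i − d_i)/11. The first 5 digits are (1, 4, 5, 10, 8).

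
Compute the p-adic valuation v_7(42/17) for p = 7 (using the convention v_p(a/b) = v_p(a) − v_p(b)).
v_7(42/17) = 1

Factor powers of 7 from the numerator and denominator of the reduced fraction: 42 = 7^1 · 6 and 17 = 7^0 · 17. Apply v_p(a/b) = v_p(a) − v_p(b): v_7(42/17) = 1 − 0 = 1.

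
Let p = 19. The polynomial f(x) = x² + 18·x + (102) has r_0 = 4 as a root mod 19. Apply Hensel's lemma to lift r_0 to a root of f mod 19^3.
r_2 = 1885 (mod 6859)

Hensel: r_{i+1} = r_i − f(r_i)·(f′(r_i))^{-1} mod 19^{i+2}, f′(x) = 2x + 18. Iterate:
  r_0 = 4 (mod 19)
  r_1 = 80 (mod 361)
  r_2 = 1885 (mod 6859)
Final: r = 1885 satisfies f(r) ≡ 0 mod 19^3.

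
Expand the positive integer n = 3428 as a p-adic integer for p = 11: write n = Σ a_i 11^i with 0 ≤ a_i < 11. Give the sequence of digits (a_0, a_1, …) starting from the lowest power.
(a_0, a_1, …) = (7, 3, 6, 2)

Repeated division by 11 gives the digits low-to-high: 3428 = 7 + 3·11^1 + 6·11^2 + 2·11^3. Digit sequence: (7, 3, 6, 2).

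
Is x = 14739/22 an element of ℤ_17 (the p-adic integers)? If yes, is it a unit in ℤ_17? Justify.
x ∈ ℤ_17 but not a unit; v_17(x) = 3 > 0

ℤ_17 = {x ∈ ℚ_17 : v_17(x) ≥ 0} and ℤ_17^× = {x ∈ ℤ_17 : v_17(x) = 0}. Here v_17(14739/22) = v_17(num) − v_17(den) = 3; compare against these criteria.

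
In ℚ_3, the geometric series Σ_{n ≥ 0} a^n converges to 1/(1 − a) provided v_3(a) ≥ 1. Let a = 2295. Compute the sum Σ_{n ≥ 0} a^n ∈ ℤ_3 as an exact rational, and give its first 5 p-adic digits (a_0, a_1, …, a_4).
Σ a^n = 1/(1 − a) = -1/2294;  first 5 digits = (1, 0, 0, 1, 1)

v_3(a) = 3 ≥ 1, so the series converges in ℤ_3 to 1/(1 − a) = 1/(1 − 2295) = -1/2294. Expand this rational in ℤ_3: compute digits iteratively via d_i = x_i mod 3, x_{i+1} = (x_i − d_i)/3. The first 5 digits are (1, 0, 0, 1, 1).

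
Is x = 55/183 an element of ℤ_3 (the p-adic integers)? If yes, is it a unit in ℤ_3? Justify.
x ∉ ℤ_3 (v_3(x) = -1 < 0)

ℤ_3 = {x ∈ ℚ_3 : v_3(x) ≥ 0} and ℤ_3^× = {x ∈ ℤ_3 : v_3(x) = 0}. Here v_3(55/183) = v_3(num) − v_3(den) = -1; compare against these criteria.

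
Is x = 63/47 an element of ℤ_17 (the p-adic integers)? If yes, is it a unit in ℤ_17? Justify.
x ∈ ℤ_17^× (unit); v_17(x) = 0

ℤ_17 = {x ∈ ℚ_17 : v_17(x) ≥ 0} and ℤ_17^× = {x ∈ ℤ_17 : v_17(x) = 0}. Here v_17(63/47) = v_17(num) − v_17(den) = 0; compare against these criteria.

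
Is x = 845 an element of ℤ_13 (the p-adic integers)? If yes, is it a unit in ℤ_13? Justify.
x ∈ ℤ_13 but not a unit; v_13(x) = 2 > 0

ℤ_13 = {x ∈ ℚ_13 : v_13(x) ≥ 0} and ℤ_13^× = {x ∈ ℤ_13 : v_13(x) = 0}. Here v_13(845) = v_13(num) − v_13(den) = 2; compare against these criteria.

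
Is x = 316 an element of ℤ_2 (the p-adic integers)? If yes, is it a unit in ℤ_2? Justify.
x ∈ ℤ_2 but not a unit; v_2(x) = 2 > 0

ℤ_2 = {x ∈ ℚ_2 : v_2(x) ≥ 0} and ℤ_2^× = {x ∈ ℤ_2 : v_2(x) = 0}. Here v_2(316) = v_2(num) − v_2(den) = 2; compare against these criteria.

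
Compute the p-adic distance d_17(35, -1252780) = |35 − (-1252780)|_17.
d_17(35, -1252780) = 1/83521

Step 1 — x − y = 35 − (-1252780) = 1252815. Step 2 — v_17(1252815) = 4 (factor: 1252815 = (17^4 · 15); the sign does not affect v_p). Step 3 — |x − y|_17 = 17^{-4} = 1/83521.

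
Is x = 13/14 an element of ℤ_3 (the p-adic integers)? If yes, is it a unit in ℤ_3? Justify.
x ∈ ℤ_3^× (unit); v_3(x) = 0

ℤ_3 = {x ∈ ℚ_3 : v_3(x) ≥ 0} and ℤ_3^× = {x ∈ ℤ_3 : v_3(x) = 0}. Here v_3(13/14) = v_3(num) − v_3(den) = 0; compare against these criteria.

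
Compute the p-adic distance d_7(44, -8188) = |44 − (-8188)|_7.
d_7(44, -8188) = 1/343

Step 1 — x − y = 44 − (-8188) = 8232. Step 2 — v_7(8232) = 3 (factor: 8232 = (7^3 · 24); the sign does not affect v_p). Step 3 — |x − y|_7 = 7^{-3} = 1/343.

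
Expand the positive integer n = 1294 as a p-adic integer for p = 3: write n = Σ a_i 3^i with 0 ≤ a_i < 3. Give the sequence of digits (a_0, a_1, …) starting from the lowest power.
(a_0, a_1, …) = (1, 2, 2, 2, 0, 2, 1)

Repeated division by 3 gives the digits low-to-high: 1294 = 1 + 2·3^1 + 2·3^2 + 2·3^3 + 2·3^5 + 1·3^6. Digit sequence: (1, 2, 2, 2, 0, 2, 1).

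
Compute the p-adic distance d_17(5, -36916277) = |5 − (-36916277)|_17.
d_17(5, -36916277) = 1/1419857

Step 1 — x − y = 5 − (-36916277) = 36916282. Step 2 — v_17(36916282) = 5 (factor: 36916282 = (17^5 · 26); the sign does not affect v_p). Step 3 — |x − y|_17 = 17^{-5} = 1/1419857.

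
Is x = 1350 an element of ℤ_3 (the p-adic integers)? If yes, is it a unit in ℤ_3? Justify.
x ∈ ℤ_3 but not a unit; v_3(x) = 3 > 0

ℤ_3 = {x ∈ ℚ_3 : v_3(x) ≥ 0} and ℤ_3^× = {x ∈ ℤ_3 : v_3(x) = 0}. Here v_3(1350) = v_3(num) − v_3(den) = 3; compare against these criteria.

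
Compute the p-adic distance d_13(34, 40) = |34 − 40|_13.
d_13(34, 40) = 1

Step 1 — x − y = 34 − 40 = -6. Step 2 — v_13(-6) = 0 (factor: -6 = −(13^0 · 6); the sign does not affect v_p). Step 3 — |x − y|_13 = 13^{0} = 1.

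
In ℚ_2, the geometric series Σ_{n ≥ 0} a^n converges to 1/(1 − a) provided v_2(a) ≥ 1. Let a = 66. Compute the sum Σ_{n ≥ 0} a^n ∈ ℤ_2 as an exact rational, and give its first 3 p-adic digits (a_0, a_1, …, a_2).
Σ a^n = 1/(1 − a) = -1/65;  first 3 digits = (1, 1, 1)

v_2(a) = 1 ≥ 1, so the series converges in ℤ_2 to 1/(1 − a) = 1/(1 − 66) = -1/65. Expand this rational in ℤ_2: compute digits iteratively via d_i = x_i mod 2, x_{i+1} = (x_i − d_i)/2. The first 3 digits are (1, 1, 1).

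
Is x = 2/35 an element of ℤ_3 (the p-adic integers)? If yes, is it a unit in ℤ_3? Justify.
x ∈ ℤ_3^× (unit); v_3(x) = 0

ℤ_3 = {x ∈ ℚ_3 : v_3(x) ≥ 0} and ℤ_3^× = {x ∈ ℤ_3 : v_3(x) = 0}. Here v_3(2/35) = v_3(num) − v_3(den) = 0; compare against these criteria.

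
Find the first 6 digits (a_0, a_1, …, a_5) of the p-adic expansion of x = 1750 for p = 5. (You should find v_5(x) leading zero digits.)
(a_0, …, a_5) = (0, 0, 0, 4, 2, 0)

v_5(1750) = 3, so a_0 = ... = a_2 = 0. Factor out: x = 5^3 · u with u = 14 a unit in ℤ_5. Expand u iteratively via a_{v+i} = u_i mod 5, u_{i+1} = (u_i − a_{v+i})/5:
  u_0 = 14;  a_3 = 4;  u_1 = (u_0 − 4)/5 = 2
  u_1 = 2;  a_4 = 2;  u_2 = (u_1 − 2)/5 = 0
  u_2 = 0;  a_5 = 0;  u_3 = (u_2 − 0)/5 = 0
Digits: (0, 0, 0, 4, 2, 0).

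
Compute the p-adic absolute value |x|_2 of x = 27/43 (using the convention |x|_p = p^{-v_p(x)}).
|27/43|_2 = 1

Step 1 — compute v_2(x) by factoring powers of 2 out of the numerator and denominator: v_2(27/43) = 0. Step 2 — apply |x|_p = p^{-v_p(x)} = 2^{0} = 1.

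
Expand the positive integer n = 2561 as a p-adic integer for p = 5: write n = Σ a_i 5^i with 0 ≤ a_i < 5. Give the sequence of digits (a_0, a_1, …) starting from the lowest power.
(a_0, a_1, …) = (1, 2, 2, 0, 4)

Repeated division by 5 gives the digits low-to-high: 2561 = 1 + 2·5^1 + 2·5^2 + 4·5^4. Digit sequence: (1, 2, 2, 0, 4).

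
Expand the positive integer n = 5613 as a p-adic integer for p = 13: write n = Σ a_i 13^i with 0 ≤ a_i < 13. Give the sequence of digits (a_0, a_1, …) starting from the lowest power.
(a_0, a_1, …) = (10, 2, 7, 2)

Repeated division by 13 gives the digits low-to-high: 5613 = 10 + 2·13^1 + 7·13^2 + 2·13^3. Digit sequence: (10, 2, 7, 2).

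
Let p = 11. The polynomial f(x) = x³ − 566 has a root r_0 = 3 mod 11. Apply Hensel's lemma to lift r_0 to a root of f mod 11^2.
r_1 = 14 (mod 121)

Hensel: r_{i+1} = r_i − f(r_i)/f′(r_i) mod 11^{i+2}, where f′(x) = 3x². Iterate:
  r_0 = 3 (mod 11)
  r_1 = 14 (mod 121)
Final: r = 14 with f(r) ≡ 0 mod 11^2.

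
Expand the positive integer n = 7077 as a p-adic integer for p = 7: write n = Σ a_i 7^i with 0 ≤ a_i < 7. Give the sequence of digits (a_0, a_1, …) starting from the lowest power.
(a_0, a_1, …) = (0, 3, 4, 6, 2)

Repeated division by 7 gives the digits low-to-high: 7077 = 3·7^1 + 4·7^2 + 6·7^3 + 2·7^4. Digit sequence: (0, 3, 4, 6, 2).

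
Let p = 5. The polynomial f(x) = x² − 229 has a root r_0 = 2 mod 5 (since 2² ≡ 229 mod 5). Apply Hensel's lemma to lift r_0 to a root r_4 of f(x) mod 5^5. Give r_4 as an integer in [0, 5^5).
r_4 = 3027 (mod 3125)

Hensel's recurrence: r_{i+1} = r_i − f(r_i)·(f′(r_i))^{-1} mod 5^{i+2}, with f′(x) = 2x. Iterate:
  r_0 = 2 (mod 5)
  r_1 = 2 (mod 25)
  r_2 = 27 (mod 125)
  r_3 = 527 (mod 625)
  r_4 = 3027 (mod 3125)
Final: r_4 = 3027, and one checks f(r_4) ≡ 0 mod 5^5.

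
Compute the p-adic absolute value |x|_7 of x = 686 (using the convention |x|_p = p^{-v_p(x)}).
|686|_7 = 1/343

Step 1 — compute v_7(x) by factoring powers of 7 out of the numerator and denominator: v_7(686) = 3. Step 2 — apply |x|_p = p^{-v_p(x)} = 7^{-3} = 1/343.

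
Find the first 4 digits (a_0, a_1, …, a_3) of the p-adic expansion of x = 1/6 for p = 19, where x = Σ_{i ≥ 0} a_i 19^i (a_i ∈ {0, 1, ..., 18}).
(a_0, …, a_3) = (16, 15, 15, 15)

v_19(1/6) = 0 (numerator and denominator both coprime to 19), so x ∈ ℤ_19^×. Compute digits iteratively via a_i = x_i mod 19, x_{i+1} = (x_i − a_i)/19, with x_0 = x:
  x_0 = 1/6;  a_0 = 16;  x_1 = (x_0 − 16)/19 = -5/6
  x_1 = -5/6;  a_1 = 15;  x_2 = (x_1 − 15)/19 = -5/6
  x_2 = -5/6;  a_2 = 15;  x_3 = (x_2 − 15)/19 = -5/6
  x_3 = -5/6;  a_3 = 15;  x_4 = (x_3 − 15)/19 = -5/6
Digits: (16, 15, 15, 15).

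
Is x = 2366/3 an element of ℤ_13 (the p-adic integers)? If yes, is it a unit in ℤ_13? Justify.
x ∈ ℤ_13 but not a unit; v_13(x) = 2 > 0

ℤ_13 = {x ∈ ℚ_13 : v_13(x) ≥ 0} and ℤ_13^× = {x ∈ ℤ_13 : v_13(x) = 0}. Here v_13(2366/3) = v_13(num) − v_13(den) = 2; compare against these criteria.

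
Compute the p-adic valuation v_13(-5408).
v_13(-5408) = 2

v_13(n) is the largest exponent k such that 13^k divides n. Factor out: -5408 = -13^2 · 32. (Sign doesn't affect v_p.) So v_13(-5408) = 2.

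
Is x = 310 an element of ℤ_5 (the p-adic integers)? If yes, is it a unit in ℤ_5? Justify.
x ∈ ℤ_5 but not a unit; v_5(x) = 1 > 0

ℤ_5 = {x ∈ ℚ_5 : v_5(x) ≥ 0} and ℤ_5^× = {x ∈ ℤ_5 : v_5(x) = 0}. Here v_5(310) = v_5(num) − v_5(den) = 1; compare against these criteria.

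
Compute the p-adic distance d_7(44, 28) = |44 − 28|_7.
d_7(44, 28) = 1

Step 1 — x − y = 44 − 28 = 16. Step 2 — v_7(16) = 0 (factor: 16 = (7^0 · 16); the sign does not affect v_p). Step 3 — |x − y|_7 = 7^{0} = 1.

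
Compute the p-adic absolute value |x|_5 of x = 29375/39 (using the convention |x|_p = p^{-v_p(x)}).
|29375/39|_5 = 1/625

Step 1 — compute v_5(x) by factoring powers of 5 out of the numerator and denominator: v_5(29375/39) = 4. Step 2 — apply |x|_p = p^{-v_p(x)} = 5^{-4} = 1/625.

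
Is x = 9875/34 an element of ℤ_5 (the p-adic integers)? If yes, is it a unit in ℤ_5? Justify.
x ∈ ℤ_5 but not a unit; v_5(x) = 3 > 0

ℤ_5 = {x ∈ ℚ_5 : v_5(x) ≥ 0} and ℤ_5^× = {x ∈ ℤ_5 : v_5(x) = 0}. Here v_5(9875/34) = v_5(num) − v_5(den) = 3; compare against these criteria.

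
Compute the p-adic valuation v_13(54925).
v_13(54925) = 3

v_13(n) is the largest exponent k such that 13^k divides n. Factor out: 54925 = 13^3 · 25. (Sign doesn't affect v_p.) So v_13(54925) = 3.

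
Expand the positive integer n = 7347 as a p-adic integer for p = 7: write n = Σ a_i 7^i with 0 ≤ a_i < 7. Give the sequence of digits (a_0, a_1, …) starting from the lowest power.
(a_0, a_1, …) = (4, 6, 2, 0, 3)

Repeated division by 7 gives the digits low-to-high: 7347 = 4 + 6·7^1 + 2·7^2 + 3·7^4. Digit sequence: (4, 6, 2, 0, 3).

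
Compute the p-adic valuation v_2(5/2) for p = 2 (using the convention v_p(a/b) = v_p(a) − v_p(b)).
v_2(5/2) = -1

Factor powers of 2 from the numerator and denominator of the reduced fraction: 5 = 2^0 · 5 and 2 = 2^1 · 1. Apply v_p(a/b) = v_p(a) − v_p(b): v_2(5/2) = 0 − 1 = -1.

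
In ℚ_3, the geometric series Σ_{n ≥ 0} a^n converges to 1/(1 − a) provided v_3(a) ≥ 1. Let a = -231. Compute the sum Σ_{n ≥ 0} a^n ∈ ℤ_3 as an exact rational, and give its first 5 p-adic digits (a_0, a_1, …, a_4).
Σ a^n = 1/(1 − a) = 1/232;  first 5 digits = (1, 1, 2, 0, 0)

v_3(a) = 1 ≥ 1, so the series converges in ℤ_3 to 1/(1 − a) = 1/(1 − (-231)) = 1/232. Expand this rational in ℤ_3: compute digits iteratively via d_i = x_i mod 3, x_{i+1} = (x_i − d_i)/3. The first 5 digits are (1, 1, 2, 0, 0).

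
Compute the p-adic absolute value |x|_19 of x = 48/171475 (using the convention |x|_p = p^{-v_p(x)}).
|48/171475|_19 = 6859

Step 1 — compute v_19(x) by factoring powers of 19 out of the numerator and denominator: v_19(48/171475) = -3. Step 2 — apply |x|_p = p^{-v_p(x)} = 19^{3} = 6859.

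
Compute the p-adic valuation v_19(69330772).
v_19(69330772) = 5

v_19(n) is the largest exponent k such that 19^k divides n. Factor out: 69330772 = 19^5 · 28. (Sign doesn't affect v_p.) So v_19(69330772) = 5.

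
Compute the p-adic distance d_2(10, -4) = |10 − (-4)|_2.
d_2(10, -4) = 1/2

Step 1 — x − y = 10 − (-4) = 14. Step 2 — v_2(14) = 1 (factor: 14 = (2^1 · 7); the sign does not affect v_p). Step 3 — |x − y|_2 = 2^{-1} = 1/2.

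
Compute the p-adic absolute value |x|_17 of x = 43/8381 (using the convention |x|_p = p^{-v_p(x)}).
|43/8381|_17 = 289

Step 1 — compute v_17(x) by factoring powers of 17 out of the numerator and denominator: v_17(43/8381) = -2. Step 2 — apply |x|_p = p^{-v_p(x)} = 17^{2} = 289.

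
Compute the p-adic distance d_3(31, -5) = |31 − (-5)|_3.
d_3(31, -5) = 1/9

Step 1 — x − y = 31 − (-5) = 36. Step 2 — v_3(36) = 2 (factor: 36 = (3^2 · 4); the sign does not affect v_p). Step 3 — |x − y|_3 = 3^{-2} = 1/9.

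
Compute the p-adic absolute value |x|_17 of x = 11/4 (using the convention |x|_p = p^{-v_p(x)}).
|11/4|_17 = 1

Step 1 — compute v_17(x) by factoring powers of 17 out of the numerator and denominator: v_17(11/4) = 0. Step 2 — apply |x|_p = p^{-v_p(x)} = 17^{0} = 1.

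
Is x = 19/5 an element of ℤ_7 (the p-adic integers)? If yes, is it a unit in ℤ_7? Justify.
x ∈ ℤ_7^× (unit); v_7(x) = 0

ℤ_7 = {x ∈ ℚ_7 : v_7(x) ≥ 0} and ℤ_7^× = {x ∈ ℤ_7 : v_7(x) = 0}. Here v_7(19/5) = v_7(num) − v_7(den) = 0; compare against these criteria.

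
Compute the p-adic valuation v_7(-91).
v_7(-91) = 1

v_7(n) is the largest exponent k such that 7^k divides n. Factor out: -91 = -7^1 · 13. (Sign doesn't affect v_p.) So v_7(-91) = 1.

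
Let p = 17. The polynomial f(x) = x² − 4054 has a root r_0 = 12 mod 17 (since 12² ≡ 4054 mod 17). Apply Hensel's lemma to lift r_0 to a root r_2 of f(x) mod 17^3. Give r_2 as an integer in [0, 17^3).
r_2 = 4245 (mod 4913)

Hensel's recurrence: r_{i+1} = r_i − f(r_i)·(f′(r_i))^{-1} mod 17^{i+2}, with f′(x) = 2x. Iterate:
  r_0 = 12 (mod 17)
  r_1 = 199 (mod 289)
  r_2 = 4245 (mod 4913)
Final: r_2 = 4245, and one checks f(r_2) ≡ 0 mod 17^3.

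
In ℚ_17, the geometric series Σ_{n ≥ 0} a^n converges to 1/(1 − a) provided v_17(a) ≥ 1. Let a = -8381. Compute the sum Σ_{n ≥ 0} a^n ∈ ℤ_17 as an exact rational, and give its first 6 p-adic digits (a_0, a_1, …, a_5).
Σ a^n = 1/(1 − a) = 1/8382;  first 6 digits = (1, 0, 5, 15, 7, 15)

v_17(a) = 2 ≥ 1, so the series converges in ℤ_17 to 1/(1 − a) = 1/(1 − (-8381)) = 1/8382. Expand this rational in ℤ_17: compute digits iteratively via d_i = x_i mod 17, x_{i+1} = (x_i − d_i)/17. The first 6 digits are (1, 0, 5, 15, 7, 15).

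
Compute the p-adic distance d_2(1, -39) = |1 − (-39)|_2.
d_2(1, -39) = 1/8

Step 1 — x − y = 1 − (-39) = 40. Step 2 — v_2(40) = 3 (factor: 40 = (2^3 · 5); the sign does not affect v_p). Step 3 — |x − y|_2 = 2^{-3} = 1/8.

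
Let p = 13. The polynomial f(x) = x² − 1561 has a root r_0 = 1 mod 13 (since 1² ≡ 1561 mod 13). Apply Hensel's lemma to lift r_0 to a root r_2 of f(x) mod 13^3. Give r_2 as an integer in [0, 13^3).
r_2 = 1964 (mod 2197)

Hensel's recurrence: r_{i+1} = r_i − f(r_i)·(f′(r_i))^{-1} mod 13^{i+2}, with f′(x) = 2x. Iterate:
  r_0 = 1 (mod 13)
  r_1 = 105 (mod 169)
  r_2 = 1964 (mod 2197)
Final: r_2 = 1964, and one checks f(r_2) ≡ 0 mod 13^3.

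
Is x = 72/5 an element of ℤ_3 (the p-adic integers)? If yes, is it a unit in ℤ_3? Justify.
x ∈ ℤ_3 but not a unit; v_3(x) = 2 > 0

ℤ_3 = {x ∈ ℚ_3 : v_3(x) ≥ 0} and ℤ_3^× = {x ∈ ℤ_3 : v_3(x) = 0}. Here v_3(72/5) = v_3(num) − v_3(den) = 2; compare against these criteria.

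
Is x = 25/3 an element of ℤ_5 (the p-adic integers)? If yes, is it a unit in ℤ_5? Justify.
x ∈ ℤ_5 but not a unit; v_5(x) = 2 > 0

ℤ_5 = {x ∈ ℚ_5 : v_5(x) ≥ 0} and ℤ_5^× = {x ∈ ℤ_5 : v_5(x) = 0}. Here v_5(25/3) = v_5(num) − v_5(den) = 2; compare against these criteria.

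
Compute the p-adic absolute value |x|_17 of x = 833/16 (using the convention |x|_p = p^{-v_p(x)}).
|833/16|_17 = 1/17

Step 1 — compute v_17(x) by factoring powers of 17 out of the numerator and denominator: v_17(833/16) = 1. Step 2 — apply |x|_p = p^{-v_p(x)} = 17^{-1} = 1/17.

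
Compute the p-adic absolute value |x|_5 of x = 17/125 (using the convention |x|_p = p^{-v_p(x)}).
|17/125|_5 = 125

Step 1 — compute v_5(x) by factoring powers of 5 out of the numerator and denominator: v_5(17/125) = -3. Step 2 — apply |x|_p = p^{-v_p(x)} = 5^{3} = 125.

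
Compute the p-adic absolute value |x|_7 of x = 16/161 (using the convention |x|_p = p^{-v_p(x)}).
|16/161|_7 = 7

Step 1 — compute v_7(x) by factoring powers of 7 out of the numerator and denominator: v_7(16/161) = -1. Step 2 — apply |x|_p = p^{-v_p(x)} = 7^{1} = 7.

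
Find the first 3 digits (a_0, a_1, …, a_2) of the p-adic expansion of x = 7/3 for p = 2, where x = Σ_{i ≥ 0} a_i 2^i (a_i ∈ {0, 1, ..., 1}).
(a_0, …, a_2) = (1, 0, 1)

v_2(7/3) = 0 (numerator and denominator both coprime to 2), so x ∈ ℤ_2^×. Compute digits iteratively via a_i = x_i mod 2, x_{i+1} = (x_i − a_i)/2, with x_0 = x:
  x_0 = 7/3;  a_0 = 1;  x_1 = (x_0 − 1)/2 = 2/3
  x_1 = 2/3;  a_1 = 0;  x_2 = (x_1 − 0)/2 = 1/3
  x_2 = 1/3;  a_2 = 1;  x_3 = (x_2 − 1)/2 = -1/3
Digits: (1, 0, 1).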